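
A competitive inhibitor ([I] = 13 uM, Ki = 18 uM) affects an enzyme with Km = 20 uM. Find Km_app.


Km_app = Km * (1 + [I]/Ki)
Km_app = 20 * (1 + 13/18)
Km_app = 34.4444 uM

34.4444 uM


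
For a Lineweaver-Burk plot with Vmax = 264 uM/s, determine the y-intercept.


y-intercept = 1/Vmax
= 1/264
= 0.0038 s/uM

0.0038 s/uM


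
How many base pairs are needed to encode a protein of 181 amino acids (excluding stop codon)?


Each amino acid = 1 codon = 3 bp
bp = 181 * 3 = 543 bp

543 bp


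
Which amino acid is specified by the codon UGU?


Standard genetic code lookup.
Codon UGU -> Cys

Cys


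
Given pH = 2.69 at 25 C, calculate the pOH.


pOH = 14 - pH
pOH = 14 - 2.69
pOH = 11.31

11.31


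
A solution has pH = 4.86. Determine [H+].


[H+] = 10^(-pH)
[H+] = 10^(-4.86)
[H+] = 1.380e-05 M

1.380e-05 M


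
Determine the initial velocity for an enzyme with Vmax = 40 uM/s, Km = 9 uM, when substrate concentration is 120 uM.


v = Vmax * [S] / (Km + [S])
v = 40 * 120 / (9 + 120)
v = 37.2093 uM/s

37.2093 uM/s


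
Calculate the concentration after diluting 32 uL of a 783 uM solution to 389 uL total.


C2 = C1 * V1 / V2
C2 = 783 * 32 / 389
C2 = 64.4113 uM

64.4113 uM


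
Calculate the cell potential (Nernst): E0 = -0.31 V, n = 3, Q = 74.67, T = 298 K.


E = E0 - (RT/nF) * ln(Q)
E = -0.31 - (8.314 * 298 / (3 * 96485)) * ln(74.67)
E = -0.3469 V

-0.3469 V


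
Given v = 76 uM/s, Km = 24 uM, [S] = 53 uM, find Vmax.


Vmax = v * (Km + [S]) / [S]
Vmax = 76 * (24 + 53) / 53
Vmax = 110.4151 uM/s

110.4151 uM/s


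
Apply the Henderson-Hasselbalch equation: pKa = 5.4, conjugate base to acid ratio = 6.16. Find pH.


pH = pKa + log10([A-]/[HA])
pH = 5.4 + log10(6.16)
pH = 6.1896

6.1896


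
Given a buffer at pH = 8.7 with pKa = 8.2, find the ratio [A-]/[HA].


[A-]/[HA] = 10^(pH - pKa)
= 10^(8.7 - 8.2)
= 3.1623

3.1623


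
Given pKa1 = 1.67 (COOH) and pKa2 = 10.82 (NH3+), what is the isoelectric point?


pI = (pKa1 + pKa2) / 2
pI = (1.67 + 10.82) / 2
pI = 6.245

6.245


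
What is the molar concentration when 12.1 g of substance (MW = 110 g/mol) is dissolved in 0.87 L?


C = (mass / MW) / volume
C = (12.1 / 110) / 0.87
C = 0.1264 M

0.1264 M


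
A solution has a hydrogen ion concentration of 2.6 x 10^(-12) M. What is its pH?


pH = -log10([H+])
pH = -log10(2.6 x 10^(-12))
pH = 11.585

11.585


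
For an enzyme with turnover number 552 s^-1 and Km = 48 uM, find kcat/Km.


Catalytic efficiency = kcat / Km
= 552 / 48
= 11.5 uM^-1*s^-1

11.5 uM^-1*s^-1


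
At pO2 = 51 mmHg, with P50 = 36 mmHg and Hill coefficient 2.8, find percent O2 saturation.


Y = pO2^n / (P50^n + pO2^n)
Y = 51^2.8 / (36^2.8 + 51^2.8)
Y = 72.62%

72.62%


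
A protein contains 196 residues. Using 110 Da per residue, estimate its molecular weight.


MW = n_residues * 110 Da
MW = 196 * 110
MW = 21560 Da

21560 Da


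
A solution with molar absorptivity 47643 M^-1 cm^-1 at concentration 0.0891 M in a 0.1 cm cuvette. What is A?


A = epsilon * c * l
A = 47643 * 0.0891 * 0.1
A = 424.4991

424.4991


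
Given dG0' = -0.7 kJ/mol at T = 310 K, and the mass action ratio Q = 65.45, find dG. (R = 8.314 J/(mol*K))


dG = dG0' + RT * ln(Q) / 1000
dG = -0.7 + 8.314 * 310 * ln(65.45) / 1000
dG = 10.0766 kJ/mol

10.0766 kJ/mol


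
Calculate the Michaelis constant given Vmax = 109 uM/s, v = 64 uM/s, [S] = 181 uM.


Km = [S] * (Vmax - v) / v
Km = 181 * (109 - 64) / 64
Km = 127.2656 uM

127.2656 uM


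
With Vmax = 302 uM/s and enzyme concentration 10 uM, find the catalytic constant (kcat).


kcat = Vmax / [E]t
kcat = 302 / 10
kcat = 30.2 s^-1

30.2 s^-1


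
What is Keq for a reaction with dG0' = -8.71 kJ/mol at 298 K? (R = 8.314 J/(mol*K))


Keq = exp(-dG0 * 1000 / (R * T))
Keq = exp(-(-8.71) * 1000 / (8.314 * 298))
Keq = 33.634

33.634


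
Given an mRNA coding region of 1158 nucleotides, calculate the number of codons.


codons = nucleotides / 3
codons = 1158 / 3 = 386

386


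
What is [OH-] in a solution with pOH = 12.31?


[OH-] = 10^(-pOH)
[OH-] = 10^(-12.31)
[OH-] = 4.898e-13 M

4.898e-13 M


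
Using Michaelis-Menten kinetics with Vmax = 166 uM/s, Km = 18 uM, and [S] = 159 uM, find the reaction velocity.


v = Vmax * [S] / (Km + [S])
v = 166 * 159 / (18 + 159)
v = 149.1186 uM/s

149.1186 uM/s


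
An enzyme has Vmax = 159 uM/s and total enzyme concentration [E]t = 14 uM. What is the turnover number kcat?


kcat = Vmax / [E]t
kcat = 159 / 14
kcat = 11.3571 s^-1

11.3571 s^-1


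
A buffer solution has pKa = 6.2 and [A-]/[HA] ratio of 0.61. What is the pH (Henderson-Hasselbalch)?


pH = pKa + log10([A-]/[HA])
pH = 6.2 + log10(0.61)
pH = 5.9853

5.9853


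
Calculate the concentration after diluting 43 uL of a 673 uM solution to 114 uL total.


C2 = C1 * V1 / V2
C2 = 673 * 43 / 114
C2 = 253.8509 uM

253.8509 uM


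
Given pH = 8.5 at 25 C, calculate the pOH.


pOH = 14 - pH
pOH = 14 - 8.5
pOH = 5.5

5.5


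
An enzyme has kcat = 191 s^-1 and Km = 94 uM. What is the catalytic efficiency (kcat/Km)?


Catalytic efficiency = kcat / Km
= 191 / 94
= 2.0319 uM^-1*s^-1

2.0319 uM^-1*s^-1


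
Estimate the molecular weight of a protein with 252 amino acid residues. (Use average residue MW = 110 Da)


MW = n_residues * 110 Da
MW = 252 * 110
MW = 27720 Da

27720 Da


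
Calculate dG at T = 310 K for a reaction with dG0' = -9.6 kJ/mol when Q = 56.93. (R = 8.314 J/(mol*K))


dG = dG0' + RT * ln(Q) / 1000
dG = -9.6 + 8.314 * 310 * ln(56.93) / 1000
dG = 0.8172 kJ/mol

0.8172 kJ/mol


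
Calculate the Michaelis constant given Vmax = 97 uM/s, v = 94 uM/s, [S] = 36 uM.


Km = [S] * (Vmax - v) / v
Km = 36 * (97 - 94) / 94
Km = 1.1489 uM

1.1489 uM


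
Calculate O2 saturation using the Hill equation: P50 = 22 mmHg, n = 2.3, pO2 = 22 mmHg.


Y = pO2^n / (P50^n + pO2^n)
Y = 22^2.3 / (22^2.3 + 22^2.3)
Y = 50.0%

50.0%


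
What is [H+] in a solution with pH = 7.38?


[H+] = 10^(-pH)
[H+] = 10^(-7.38)
[H+] = 4.169e-08 M

4.169e-08 M


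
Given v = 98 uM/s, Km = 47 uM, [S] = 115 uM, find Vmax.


Vmax = v * (Km + [S]) / [S]
Vmax = 98 * (47 + 115) / 115
Vmax = 138.0522 uM/s

138.0522 uM/s


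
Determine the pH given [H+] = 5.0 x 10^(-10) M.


pH = -log10([H+])
pH = -log10(5.0 x 10^(-10))
pH = 9.301

9.301


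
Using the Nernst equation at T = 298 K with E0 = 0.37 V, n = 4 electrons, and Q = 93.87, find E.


E = E0 - (RT/nF) * ln(Q)
E = 0.37 - (8.314 * 298 / (4 * 96485)) * ln(93.87)
E = 0.3408 V

0.3408 V


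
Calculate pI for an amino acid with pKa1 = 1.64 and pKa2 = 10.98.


pI = (pKa1 + pKa2) / 2
pI = (1.64 + 10.98) / 2
pI = 6.31

6.31


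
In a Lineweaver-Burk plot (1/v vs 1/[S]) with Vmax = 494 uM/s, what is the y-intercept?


y-intercept = 1/Vmax
= 1/494
= 0.002 s/uM

0.002 s/uM


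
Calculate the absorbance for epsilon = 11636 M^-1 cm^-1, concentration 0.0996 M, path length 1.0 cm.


A = epsilon * c * l
A = 11636 * 0.0996 * 1.0
A = 1158.9456

1158.9456


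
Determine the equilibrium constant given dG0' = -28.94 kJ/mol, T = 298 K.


Keq = exp(-dG0 * 1000 / (R * T))
Keq = exp(-(-28.94) * 1000 / (8.314 * 298))
Keq = 118277.7214

118277.7214


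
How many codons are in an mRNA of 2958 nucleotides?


codons = nucleotides / 3
codons = 2958 / 3 = 986

986


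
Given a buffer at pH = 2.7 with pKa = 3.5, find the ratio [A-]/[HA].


[A-]/[HA] = 10^(pH - pKa)
= 10^(2.7 - 3.5)
= 0.1585

0.1585


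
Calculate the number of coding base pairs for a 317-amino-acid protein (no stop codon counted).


Each amino acid = 1 codon = 3 bp
bp = 317 * 3 = 951 bp

951 bp


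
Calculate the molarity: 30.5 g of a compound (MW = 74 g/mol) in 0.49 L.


C = (mass / MW) / volume
C = (30.5 / 74) / 0.49
C = 0.8411 M

0.8411 M


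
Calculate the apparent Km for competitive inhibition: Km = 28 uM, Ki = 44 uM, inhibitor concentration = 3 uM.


Km_app = Km * (1 + [I]/Ki)
Km_app = 28 * (1 + 3/44)
Km_app = 29.9091 uM

29.9091 uM


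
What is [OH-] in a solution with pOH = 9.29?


[OH-] = 10^(-pOH)
[OH-] = 10^(-9.29)
[OH-] = 5.129e-10 M

5.129e-10 M


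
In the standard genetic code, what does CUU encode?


Standard genetic code lookup.
Codon CUU -> Leu

Leu


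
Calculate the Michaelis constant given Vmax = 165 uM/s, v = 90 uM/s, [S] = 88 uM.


Km = [S] * (Vmax - v) / v
Km = 88 * (165 - 90) / 90
Km = 73.3333 uM

73.3333 uM


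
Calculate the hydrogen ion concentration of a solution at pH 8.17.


[H+] = 10^(-pH)
[H+] = 10^(-8.17)
[H+] = 6.761e-09 M

6.761e-09 M


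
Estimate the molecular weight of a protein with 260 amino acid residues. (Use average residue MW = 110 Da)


MW = n_residues * 110 Da
MW = 260 * 110
MW = 28600 Da

28600 Da


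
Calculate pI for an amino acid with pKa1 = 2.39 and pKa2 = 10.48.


pI = (pKa1 + pKa2) / 2
pI = (2.39 + 10.48) / 2
pI = 6.435

6.435


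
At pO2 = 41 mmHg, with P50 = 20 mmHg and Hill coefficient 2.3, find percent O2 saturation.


Y = pO2^n / (P50^n + pO2^n)
Y = 41^2.3 / (20^2.3 + 41^2.3)
Y = 83.9%

83.9%


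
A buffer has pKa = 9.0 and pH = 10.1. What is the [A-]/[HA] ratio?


[A-]/[HA] = 10^(pH - pKa)
= 10^(10.1 - 9.0)
= 12.5893

12.5893


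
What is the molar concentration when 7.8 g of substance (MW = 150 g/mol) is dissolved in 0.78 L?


C = (mass / MW) / volume
C = (7.8 / 150) / 0.78
C = 0.0667 M

0.0667 M


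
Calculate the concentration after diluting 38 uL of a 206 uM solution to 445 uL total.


C2 = C1 * V1 / V2
C2 = 206 * 38 / 445
C2 = 17.591 uM

17.591 uM


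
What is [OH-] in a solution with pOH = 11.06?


[OH-] = 10^(-pOH)
[OH-] = 10^(-11.06)
[OH-] = 8.710e-12 M

8.710e-12 M


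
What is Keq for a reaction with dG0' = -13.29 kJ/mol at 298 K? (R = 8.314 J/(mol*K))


Keq = exp(-dG0 * 1000 / (R * T))
Keq = exp(-(-13.29) * 1000 / (8.314 * 298))
Keq = 213.6037

213.6037


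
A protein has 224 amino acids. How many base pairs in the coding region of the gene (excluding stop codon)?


Each amino acid = 1 codon = 3 bp
bp = 224 * 3 = 672 bp

672 bp


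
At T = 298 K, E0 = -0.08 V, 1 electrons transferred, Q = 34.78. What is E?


E = E0 - (RT/nF) * ln(Q)
E = -0.08 - (8.314 * 298 / (1 * 96485)) * ln(34.78)
E = -0.1711 V

-0.1711 V


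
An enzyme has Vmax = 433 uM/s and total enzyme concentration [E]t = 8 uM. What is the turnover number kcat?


kcat = Vmax / [E]t
kcat = 433 / 8
kcat = 54.125 s^-1

54.125 s^-1


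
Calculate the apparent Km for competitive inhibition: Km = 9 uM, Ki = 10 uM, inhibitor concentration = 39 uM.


Km_app = Km * (1 + [I]/Ki)
Km_app = 9 * (1 + 39/10)
Km_app = 44.1 uM

44.1 uM


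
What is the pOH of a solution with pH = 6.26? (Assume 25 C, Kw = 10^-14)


pOH = 14 - pH
pOH = 14 - 6.26
pOH = 7.74

7.74


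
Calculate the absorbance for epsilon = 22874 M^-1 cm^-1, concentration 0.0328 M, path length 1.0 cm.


A = epsilon * c * l
A = 22874 * 0.0328 * 1.0
A = 750.2672

750.2672


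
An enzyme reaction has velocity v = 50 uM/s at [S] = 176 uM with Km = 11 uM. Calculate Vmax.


Vmax = v * (Km + [S]) / [S]
Vmax = 50 * (11 + 176) / 176
Vmax = 53.125 uM/s

53.125 uM/s


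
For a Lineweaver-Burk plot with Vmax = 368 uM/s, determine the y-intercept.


y-intercept = 1/Vmax
= 1/368
= 0.0027 s/uM

0.0027 s/uM


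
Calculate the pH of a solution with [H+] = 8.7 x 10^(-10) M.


pH = -log10([H+])
pH = -log10(8.7 x 10^(-10))
pH = 9.0605

9.0605


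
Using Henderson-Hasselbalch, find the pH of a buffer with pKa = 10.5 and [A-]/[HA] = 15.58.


pH = pKa + log10([A-]/[HA])
pH = 10.5 + log10(15.58)
pH = 11.6926

11.6926


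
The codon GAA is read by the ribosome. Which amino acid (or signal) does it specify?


Standard genetic code lookup.
Codon GAA -> Glu

Glu


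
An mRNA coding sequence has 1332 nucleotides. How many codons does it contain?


codons = nucleotides / 3
codons = 1332 / 3 = 444

444


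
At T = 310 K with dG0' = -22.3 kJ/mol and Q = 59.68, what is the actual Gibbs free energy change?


dG = dG0' + RT * ln(Q) / 1000
dG = -22.3 + 8.314 * 310 * ln(59.68) / 1000
dG = -11.7613 kJ/mol

-11.7613 kJ/mol


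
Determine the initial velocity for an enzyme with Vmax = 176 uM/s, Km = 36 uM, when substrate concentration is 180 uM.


v = Vmax * [S] / (Km + [S])
v = 176 * 180 / (36 + 180)
v = 146.6667 uM/s

146.6667 uM/s


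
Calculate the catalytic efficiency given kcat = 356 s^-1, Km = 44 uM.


Catalytic efficiency = kcat / Km
= 356 / 44
= 8.0909 uM^-1*s^-1

8.0909 uM^-1*s^-1


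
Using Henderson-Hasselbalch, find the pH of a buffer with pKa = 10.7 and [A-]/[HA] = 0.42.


pH = pKa + log10([A-]/[HA])
pH = 10.7 + log10(0.42)
pH = 10.3232

10.3232


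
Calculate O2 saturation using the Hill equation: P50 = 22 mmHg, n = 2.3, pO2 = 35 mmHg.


Y = pO2^n / (P50^n + pO2^n)
Y = 35^2.3 / (22^2.3 + 35^2.3)
Y = 74.42%

74.42%


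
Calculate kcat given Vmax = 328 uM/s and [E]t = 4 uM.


kcat = Vmax / [E]t
kcat = 328 / 4
kcat = 82.0 s^-1

82.0 s^-1


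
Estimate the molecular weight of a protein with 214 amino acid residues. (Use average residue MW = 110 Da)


MW = n_residues * 110 Da
MW = 214 * 110
MW = 23540 Da

23540 Da


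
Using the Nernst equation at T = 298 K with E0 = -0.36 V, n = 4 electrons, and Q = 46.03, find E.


E = E0 - (RT/nF) * ln(Q)
E = -0.36 - (8.314 * 298 / (4 * 96485)) * ln(46.03)
E = -0.3846 V

-0.3846 V


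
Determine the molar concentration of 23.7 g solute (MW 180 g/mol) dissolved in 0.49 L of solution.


C = (mass / MW) / volume
C = (23.7 / 180) / 0.49
C = 0.2687 M

0.2687 M


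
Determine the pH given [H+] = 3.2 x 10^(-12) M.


pH = -log10([H+])
pH = -log10(3.2 x 10^(-12))
pH = 11.4949

11.4949


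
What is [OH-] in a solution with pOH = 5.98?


[OH-] = 10^(-pOH)
[OH-] = 10^(-5.98)
[OH-] = 1.047e-06 M

1.047e-06 M


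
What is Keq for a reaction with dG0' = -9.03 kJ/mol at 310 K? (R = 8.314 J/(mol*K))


Keq = exp(-dG0 * 1000 / (R * T))
Keq = exp(-(-9.03) * 1000 / (8.314 * 310))
Keq = 33.2353

33.2353


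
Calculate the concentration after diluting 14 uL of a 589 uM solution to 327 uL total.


C2 = C1 * V1 / V2
C2 = 589 * 14 / 327
C2 = 25.2171 uM

25.2171 uM


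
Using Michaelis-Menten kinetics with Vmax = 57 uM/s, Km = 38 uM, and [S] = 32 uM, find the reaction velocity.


v = Vmax * [S] / (Km + [S])
v = 57 * 32 / (38 + 32)
v = 26.0571 uM/s

26.0571 uM/s


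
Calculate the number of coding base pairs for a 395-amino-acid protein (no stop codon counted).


Each amino acid = 1 codon = 3 bp
bp = 395 * 3 = 1185 bp

1185 bp


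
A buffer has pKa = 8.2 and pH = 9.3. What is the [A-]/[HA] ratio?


[A-]/[HA] = 10^(pH - pKa)
= 10^(9.3 - 8.2)
= 12.5893

12.5893


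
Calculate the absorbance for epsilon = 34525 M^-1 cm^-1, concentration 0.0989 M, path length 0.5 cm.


A = epsilon * c * l
A = 34525 * 0.0989 * 0.5
A = 1707.2613

1707.2613


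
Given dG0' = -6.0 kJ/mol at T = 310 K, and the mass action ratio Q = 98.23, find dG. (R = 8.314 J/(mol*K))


dG = dG0' + RT * ln(Q) / 1000
dG = -6.0 + 8.314 * 310 * ln(98.23) / 1000
dG = 5.8231 kJ/mol

5.8231 kJ/mol


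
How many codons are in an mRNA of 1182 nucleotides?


codons = nucleotides / 3
codons = 1182 / 3 = 394

394


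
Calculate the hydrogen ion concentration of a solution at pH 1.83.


[H+] = 10^(-pH)
[H+] = 10^(-1.83)
[H+] = 0.0148 M

0.0148 M


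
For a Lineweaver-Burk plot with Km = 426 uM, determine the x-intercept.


x-intercept = -1/Km
= -1/426
= -0.0023 1/uM

-0.0023 1/uM


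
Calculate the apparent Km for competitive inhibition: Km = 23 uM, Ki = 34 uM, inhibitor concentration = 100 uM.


Km_app = Km * (1 + [I]/Ki)
Km_app = 23 * (1 + 100/34)
Km_app = 90.6471 uM

90.6471 uM


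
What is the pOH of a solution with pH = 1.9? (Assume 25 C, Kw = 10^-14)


pOH = 14 - pH
pOH = 14 - 1.9
pOH = 12.1

12.1


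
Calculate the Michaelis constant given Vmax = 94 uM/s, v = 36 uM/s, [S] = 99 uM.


Km = [S] * (Vmax - v) / v
Km = 99 * (94 - 36) / 36
Km = 159.5 uM

159.5 uM


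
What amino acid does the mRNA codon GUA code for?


Standard genetic code lookup.
Codon GUA -> Val

Val


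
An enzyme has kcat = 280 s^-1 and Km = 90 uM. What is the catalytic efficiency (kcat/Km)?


Catalytic efficiency = kcat / Km
= 280 / 90
= 3.1111 uM^-1*s^-1

3.1111 uM^-1*s^-1


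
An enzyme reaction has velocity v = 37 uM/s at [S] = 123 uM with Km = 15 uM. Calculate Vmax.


Vmax = v * (Km + [S]) / [S]
Vmax = 37 * (15 + 123) / 123
Vmax = 41.5122 uM/s

41.5122 uM/s


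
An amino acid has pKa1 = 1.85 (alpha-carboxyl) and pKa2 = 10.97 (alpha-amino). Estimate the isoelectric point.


pI = (pKa1 + pKa2) / 2
pI = (1.85 + 10.97) / 2
pI = 6.41

6.41


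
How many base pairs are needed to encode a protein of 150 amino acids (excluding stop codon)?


Each amino acid = 1 codon = 3 bp
bp = 150 * 3 = 450 bp

450 bp


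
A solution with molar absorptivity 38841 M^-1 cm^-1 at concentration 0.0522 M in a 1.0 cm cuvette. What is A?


A = epsilon * c * l
A = 38841 * 0.0522 * 1.0
A = 2027.5002

2027.5002


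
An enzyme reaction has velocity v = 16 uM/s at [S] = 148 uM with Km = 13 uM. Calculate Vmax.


Vmax = v * (Km + [S]) / [S]
Vmax = 16 * (13 + 148) / 148
Vmax = 17.4054 uM/s

17.4054 uM/s


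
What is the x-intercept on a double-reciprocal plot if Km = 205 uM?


x-intercept = -1/Km
= -1/205
= -0.0049 1/uM

-0.0049 1/uM


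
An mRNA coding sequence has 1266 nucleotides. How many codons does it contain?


codons = nucleotides / 3
codons = 1266 / 3 = 422

422


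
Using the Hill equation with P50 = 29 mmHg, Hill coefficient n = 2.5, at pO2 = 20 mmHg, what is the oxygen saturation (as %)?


Y = pO2^n / (P50^n + pO2^n)
Y = 20^2.5 / (29^2.5 + 20^2.5)
Y = 28.31%

28.31%


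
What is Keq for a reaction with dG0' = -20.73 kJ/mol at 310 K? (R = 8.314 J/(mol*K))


Keq = exp(-dG0 * 1000 / (R * T))
Keq = exp(-(-20.73) * 1000 / (8.314 * 310))
Keq = 3112.4837

3112.4837


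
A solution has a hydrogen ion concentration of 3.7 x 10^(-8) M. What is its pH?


pH = -log10([H+])
pH = -log10(3.7 x 10^(-8))
pH = 7.4318

7.4318


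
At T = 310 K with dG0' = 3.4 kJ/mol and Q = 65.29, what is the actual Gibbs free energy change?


dG = dG0' + RT * ln(Q) / 1000
dG = 3.4 + 8.314 * 310 * ln(65.29) / 1000
dG = 14.1703 kJ/mol

14.1703 kJ/mol


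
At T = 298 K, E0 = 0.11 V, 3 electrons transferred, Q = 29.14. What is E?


E = E0 - (RT/nF) * ln(Q)
E = 0.11 - (8.314 * 298 / (3 * 96485)) * ln(29.14)
E = 0.0811 V

0.0811 V


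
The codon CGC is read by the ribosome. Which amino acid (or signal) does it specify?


Standard genetic code lookup.
Codon CGC -> Arg

Arg


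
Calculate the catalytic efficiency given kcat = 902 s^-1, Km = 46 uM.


Catalytic efficiency = kcat / Km
= 902 / 46
= 19.6087 uM^-1*s^-1

19.6087 uM^-1*s^-1


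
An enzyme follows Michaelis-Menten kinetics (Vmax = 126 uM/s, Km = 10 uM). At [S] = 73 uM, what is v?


v = Vmax * [S] / (Km + [S])
v = 126 * 73 / (10 + 73)
v = 110.8193 uM/s

110.8193 uM/s


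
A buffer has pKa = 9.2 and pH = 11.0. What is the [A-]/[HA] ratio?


[A-]/[HA] = 10^(pH - pKa)
= 10^(11.0 - 9.2)
= 63.0957

63.0957


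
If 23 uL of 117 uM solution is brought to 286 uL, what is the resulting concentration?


C2 = C1 * V1 / V2
C2 = 117 * 23 / 286
C2 = 9.4091 uM

9.4091 uM


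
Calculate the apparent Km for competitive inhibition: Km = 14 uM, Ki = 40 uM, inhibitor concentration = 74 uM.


Km_app = Km * (1 + [I]/Ki)
Km_app = 14 * (1 + 74/40)
Km_app = 39.9 uM

39.9 uM


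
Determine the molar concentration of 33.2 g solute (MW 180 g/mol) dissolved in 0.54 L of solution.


C = (mass / MW) / volume
C = (33.2 / 180) / 0.54
C = 0.3416 M

0.3416 M


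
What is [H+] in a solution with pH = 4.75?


[H+] = 10^(-pH)
[H+] = 10^(-4.75)
[H+] = 1.778e-05 M

1.778e-05 M


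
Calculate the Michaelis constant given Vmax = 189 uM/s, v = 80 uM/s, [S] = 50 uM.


Km = [S] * (Vmax - v) / v
Km = 50 * (189 - 80) / 80
Km = 68.125 uM

68.125 uM


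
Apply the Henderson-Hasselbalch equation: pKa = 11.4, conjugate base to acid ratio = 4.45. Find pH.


pH = pKa + log10([A-]/[HA])
pH = 11.4 + log10(4.45)
pH = 12.0484

12.0484


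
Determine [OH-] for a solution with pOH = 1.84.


[OH-] = 10^(-pOH)
[OH-] = 10^(-1.84)
[OH-] = 0.0145 M

0.0145 M


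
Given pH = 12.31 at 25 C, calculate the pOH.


pOH = 14 - pH
pOH = 14 - 12.31
pOH = 1.69

1.69


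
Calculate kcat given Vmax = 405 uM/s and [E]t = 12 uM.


kcat = Vmax / [E]t
kcat = 405 / 12
kcat = 33.75 s^-1

33.75 s^-1


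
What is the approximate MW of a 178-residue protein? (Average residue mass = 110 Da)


MW = n_residues * 110 Da
MW = 178 * 110
MW = 19580 Da

19580 Da


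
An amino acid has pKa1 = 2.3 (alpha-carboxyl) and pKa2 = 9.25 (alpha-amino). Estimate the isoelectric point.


pI = (pKa1 + pKa2) / 2
pI = (2.3 + 9.25) / 2
pI = 5.775

5.775


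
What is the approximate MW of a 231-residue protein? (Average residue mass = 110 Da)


MW = n_residues * 110 Da
MW = 231 * 110
MW = 25410 Da

25410 Da


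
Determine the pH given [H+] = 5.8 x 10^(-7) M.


pH = -log10([H+])
pH = -log10(5.8 x 10^(-7))
pH = 6.2366

6.2366


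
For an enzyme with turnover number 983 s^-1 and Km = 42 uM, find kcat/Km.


Catalytic efficiency = kcat / Km
= 983 / 42
= 23.4048 uM^-1*s^-1

23.4048 uM^-1*s^-1


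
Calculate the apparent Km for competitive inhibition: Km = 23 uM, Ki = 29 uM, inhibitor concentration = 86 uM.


Km_app = Km * (1 + [I]/Ki)
Km_app = 23 * (1 + 86/29)
Km_app = 91.2069 uM

91.2069 uM


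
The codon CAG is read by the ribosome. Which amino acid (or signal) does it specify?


Standard genetic code lookup.
Codon CAG -> Gln

Gln


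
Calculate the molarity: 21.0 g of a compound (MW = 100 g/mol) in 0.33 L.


C = (mass / MW) / volume
C = (21.0 / 100) / 0.33
C = 0.6364 M

0.6364 M


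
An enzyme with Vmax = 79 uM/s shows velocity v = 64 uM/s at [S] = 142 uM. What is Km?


Km = [S] * (Vmax - v) / v
Km = 142 * (79 - 64) / 64
Km = 33.2812 uM

33.2812 uM


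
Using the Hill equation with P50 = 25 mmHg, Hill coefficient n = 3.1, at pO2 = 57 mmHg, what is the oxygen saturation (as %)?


Y = pO2^n / (P50^n + pO2^n)
Y = 57^3.1 / (25^3.1 + 57^3.1)
Y = 92.79%

92.79%


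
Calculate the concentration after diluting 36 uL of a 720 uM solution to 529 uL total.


C2 = C1 * V1 / V2
C2 = 720 * 36 / 529
C2 = 48.9981 uM

48.9981 uM


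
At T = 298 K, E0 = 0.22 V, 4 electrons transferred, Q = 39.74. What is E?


E = E0 - (RT/nF) * ln(Q)
E = 0.22 - (8.314 * 298 / (4 * 96485)) * ln(39.74)
E = 0.1964 V

0.1964 V


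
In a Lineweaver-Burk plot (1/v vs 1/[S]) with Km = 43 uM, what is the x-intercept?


x-intercept = -1/Km
= -1/43
= -0.0233 1/uM

-0.0233 1/uM


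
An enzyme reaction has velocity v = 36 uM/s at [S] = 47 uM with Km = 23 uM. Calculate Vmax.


Vmax = v * (Km + [S]) / [S]
Vmax = 36 * (23 + 47) / 47
Vmax = 53.617 uM/s

53.617 uM/s


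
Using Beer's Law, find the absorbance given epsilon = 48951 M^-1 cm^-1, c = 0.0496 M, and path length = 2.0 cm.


A = epsilon * c * l
A = 48951 * 0.0496 * 2.0
A = 4855.9392

4855.9392


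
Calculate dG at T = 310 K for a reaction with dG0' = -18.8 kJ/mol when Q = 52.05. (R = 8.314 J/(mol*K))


dG = dG0' + RT * ln(Q) / 1000
dG = -18.8 + 8.314 * 310 * ln(52.05) / 1000
dG = -8.6138 kJ/mol

-8.6138 kJ/mol


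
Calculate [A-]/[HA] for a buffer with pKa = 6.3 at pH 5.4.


[A-]/[HA] = 10^(pH - pKa)
= 10^(5.4 - 6.3)
= 0.1259

0.1259


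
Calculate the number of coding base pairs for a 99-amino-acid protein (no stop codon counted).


Each amino acid = 1 codon = 3 bp
bp = 99 * 3 = 297 bp

297 bp


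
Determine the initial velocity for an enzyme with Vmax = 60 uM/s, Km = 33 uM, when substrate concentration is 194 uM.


v = Vmax * [S] / (Km + [S])
v = 60 * 194 / (33 + 194)
v = 51.2775 uM/s

51.2775 uM/s


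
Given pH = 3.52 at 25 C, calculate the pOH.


pOH = 14 - pH
pOH = 14 - 3.52
pOH = 10.48

10.48


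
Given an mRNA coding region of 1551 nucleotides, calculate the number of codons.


codons = nucleotides / 3
codons = 1551 / 3 = 517

517


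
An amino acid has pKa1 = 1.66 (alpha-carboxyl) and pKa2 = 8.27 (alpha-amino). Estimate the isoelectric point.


pI = (pKa1 + pKa2) / 2
pI = (1.66 + 8.27) / 2
pI = 4.965

4.965


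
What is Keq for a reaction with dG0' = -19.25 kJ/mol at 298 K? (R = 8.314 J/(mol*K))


Keq = exp(-dG0 * 1000 / (R * T))
Keq = exp(-(-19.25) * 1000 / (8.314 * 298))
Keq = 2367.7693

2367.7693


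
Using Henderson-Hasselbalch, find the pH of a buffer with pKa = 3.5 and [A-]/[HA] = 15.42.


pH = pKa + log10([A-]/[HA])
pH = 3.5 + log10(15.42)
pH = 4.6881

4.6881


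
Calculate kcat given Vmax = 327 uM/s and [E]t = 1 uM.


kcat = Vmax / [E]t
kcat = 327 / 1
kcat = 327.0 s^-1

327.0 s^-1


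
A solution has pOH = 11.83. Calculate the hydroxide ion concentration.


[OH-] = 10^(-pOH)
[OH-] = 10^(-11.83)
[OH-] = 1.479e-12 M

1.479e-12 M


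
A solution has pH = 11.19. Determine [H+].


[H+] = 10^(-pH)
[H+] = 10^(-11.19)
[H+] = 6.457e-12 M

6.457e-12 M


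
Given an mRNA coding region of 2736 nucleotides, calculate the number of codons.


codons = nucleotides / 3
codons = 2736 / 3 = 912

912


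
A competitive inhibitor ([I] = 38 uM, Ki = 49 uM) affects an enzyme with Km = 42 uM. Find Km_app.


Km_app = Km * (1 + [I]/Ki)
Km_app = 42 * (1 + 38/49)
Km_app = 74.5714 uM

74.5714 uM


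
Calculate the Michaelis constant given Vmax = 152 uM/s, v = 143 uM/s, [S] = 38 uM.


Km = [S] * (Vmax - v) / v
Km = 38 * (152 - 143) / 143
Km = 2.3916 uM

2.3916 uM


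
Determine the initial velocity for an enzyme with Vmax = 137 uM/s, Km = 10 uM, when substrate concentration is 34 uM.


v = Vmax * [S] / (Km + [S])
v = 137 * 34 / (10 + 34)
v = 105.8636 uM/s

105.8636 uM/s


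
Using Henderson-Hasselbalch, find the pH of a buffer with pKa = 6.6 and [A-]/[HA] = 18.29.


pH = pKa + log10([A-]/[HA])
pH = 6.6 + log10(18.29)
pH = 7.8622

7.8622


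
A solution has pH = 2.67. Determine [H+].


[H+] = 10^(-pH)
[H+] = 10^(-2.67)
[H+] = 0.0021 M

0.0021 M


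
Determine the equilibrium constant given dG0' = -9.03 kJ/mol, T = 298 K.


Keq = exp(-dG0 * 1000 / (R * T))
Keq = exp(-(-9.03) * 1000 / (8.314 * 298))
Keq = 38.2712

38.2712


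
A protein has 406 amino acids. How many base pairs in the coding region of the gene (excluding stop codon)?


Each amino acid = 1 codon = 3 bp
bp = 406 * 3 = 1218 bp

1218 bp


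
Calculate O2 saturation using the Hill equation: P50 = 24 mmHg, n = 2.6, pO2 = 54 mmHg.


Y = pO2^n / (P50^n + pO2^n)
Y = 54^2.6 / (24^2.6 + 54^2.6)
Y = 89.17%

89.17%


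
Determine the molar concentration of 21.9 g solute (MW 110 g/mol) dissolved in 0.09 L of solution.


C = (mass / MW) / volume
C = (21.9 / 110) / 0.09
C = 2.2121 M

2.2121 M


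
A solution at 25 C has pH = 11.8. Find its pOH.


pOH = 14 - pH
pOH = 14 - 11.8
pOH = 2.2

2.2


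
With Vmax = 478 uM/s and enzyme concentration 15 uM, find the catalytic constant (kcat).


kcat = Vmax / [E]t
kcat = 478 / 15
kcat = 31.8667 s^-1

31.8667 s^-1


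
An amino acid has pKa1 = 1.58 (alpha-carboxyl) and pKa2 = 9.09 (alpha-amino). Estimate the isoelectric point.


pI = (pKa1 + pKa2) / 2
pI = (1.58 + 9.09) / 2
pI = 5.335

5.335


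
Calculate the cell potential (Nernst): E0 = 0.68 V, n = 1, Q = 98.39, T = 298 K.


E = E0 - (RT/nF) * ln(Q)
E = 0.68 - (8.314 * 298 / (1 * 96485)) * ln(98.39)
E = 0.5622 V

0.5622 V


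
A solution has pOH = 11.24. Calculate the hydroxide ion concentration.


[OH-] = 10^(-pOH)
[OH-] = 10^(-11.24)
[OH-] = 5.754e-12 M

5.754e-12 M


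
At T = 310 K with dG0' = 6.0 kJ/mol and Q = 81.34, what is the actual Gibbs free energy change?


dG = dG0' + RT * ln(Q) / 1000
dG = 6.0 + 8.314 * 310 * ln(81.34) / 1000
dG = 17.3368 kJ/mol

17.3368 kJ/mol


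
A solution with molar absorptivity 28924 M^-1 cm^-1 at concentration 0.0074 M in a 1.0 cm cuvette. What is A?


A = epsilon * c * l
A = 28924 * 0.0074 * 1.0
A = 214.0376

214.0376


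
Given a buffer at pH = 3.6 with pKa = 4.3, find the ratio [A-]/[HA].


[A-]/[HA] = 10^(pH - pKa)
= 10^(3.6 - 4.3)
= 0.1995

0.1995


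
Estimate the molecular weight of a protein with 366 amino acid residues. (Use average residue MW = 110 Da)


MW = n_residues * 110 Da
MW = 366 * 110
MW = 40260 Da

40260 Da


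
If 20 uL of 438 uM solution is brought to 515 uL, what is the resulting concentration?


C2 = C1 * V1 / V2
C2 = 438 * 20 / 515
C2 = 17.0097 uM

17.0097 uM


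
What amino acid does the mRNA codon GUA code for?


Standard genetic code lookup.
Codon GUA -> Val

Val


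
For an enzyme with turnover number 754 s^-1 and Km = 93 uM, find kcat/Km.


Catalytic efficiency = kcat / Km
= 754 / 93
= 8.1075 uM^-1*s^-1

8.1075 uM^-1*s^-1


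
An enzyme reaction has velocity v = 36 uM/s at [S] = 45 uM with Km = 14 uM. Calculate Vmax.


Vmax = v * (Km + [S]) / [S]
Vmax = 36 * (14 + 45) / 45
Vmax = 47.2 uM/s

47.2 uM/s


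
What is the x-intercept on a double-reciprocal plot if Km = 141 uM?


x-intercept = -1/Km
= -1/141
= -0.0071 1/uM

-0.0071 1/uM


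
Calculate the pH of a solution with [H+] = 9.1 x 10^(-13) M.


pH = -log10([H+])
pH = -log10(9.1 x 10^(-13))
pH = 12.041

12.041


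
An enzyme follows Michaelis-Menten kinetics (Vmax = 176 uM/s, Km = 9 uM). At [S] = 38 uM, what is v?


v = Vmax * [S] / (Km + [S])
v = 176 * 38 / (9 + 38)
v = 142.2979 uM/s

142.2979 uM/s


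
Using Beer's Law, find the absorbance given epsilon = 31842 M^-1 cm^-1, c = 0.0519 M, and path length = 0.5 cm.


A = epsilon * c * l
A = 31842 * 0.0519 * 0.5
A = 826.2999

826.2999


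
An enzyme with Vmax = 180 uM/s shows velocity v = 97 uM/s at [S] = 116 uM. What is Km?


Km = [S] * (Vmax - v) / v
Km = 116 * (180 - 97) / 97
Km = 99.2577 uM

99.2577 uM


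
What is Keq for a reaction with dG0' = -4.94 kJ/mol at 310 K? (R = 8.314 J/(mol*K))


Keq = exp(-dG0 * 1000 / (R * T))
Keq = exp(-(-4.94) * 1000 / (8.314 * 310))
Keq = 6.7985

6.7985


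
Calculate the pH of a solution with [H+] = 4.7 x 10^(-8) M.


pH = -log10([H+])
pH = -log10(4.7 x 10^(-8))
pH = 7.3279

7.3279


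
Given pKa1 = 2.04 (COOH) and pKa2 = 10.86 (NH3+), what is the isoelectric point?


pI = (pKa1 + pKa2) / 2
pI = (2.04 + 10.86) / 2
pI = 6.45

6.45


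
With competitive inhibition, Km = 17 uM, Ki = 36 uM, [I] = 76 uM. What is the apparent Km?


Km_app = Km * (1 + [I]/Ki)
Km_app = 17 * (1 + 76/36)
Km_app = 52.8889 uM

52.8889 uM


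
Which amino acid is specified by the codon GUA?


Standard genetic code lookup.
Codon GUA -> Val

Val


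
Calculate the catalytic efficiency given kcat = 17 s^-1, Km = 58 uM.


Catalytic efficiency = kcat / Km
= 17 / 58
= 0.2931 uM^-1*s^-1

0.2931 uM^-1*s^-1


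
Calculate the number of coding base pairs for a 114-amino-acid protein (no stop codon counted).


Each amino acid = 1 codon = 3 bp
bp = 114 * 3 = 342 bp

342 bp


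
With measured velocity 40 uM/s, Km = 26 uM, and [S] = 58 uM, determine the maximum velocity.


Vmax = v * (Km + [S]) / [S]
Vmax = 40 * (26 + 58) / 58
Vmax = 57.931 uM/s

57.931 uM/s


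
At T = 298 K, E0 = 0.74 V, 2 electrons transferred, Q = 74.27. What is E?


E = E0 - (RT/nF) * ln(Q)
E = 0.74 - (8.314 * 298 / (2 * 96485)) * ln(74.27)
E = 0.6847 V

0.6847 V


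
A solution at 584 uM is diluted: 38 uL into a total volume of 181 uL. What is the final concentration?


C2 = C1 * V1 / V2
C2 = 584 * 38 / 181
C2 = 122.6077 uM

122.6077 uM


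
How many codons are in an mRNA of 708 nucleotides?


codons = nucleotides / 3
codons = 708 / 3 = 236

236


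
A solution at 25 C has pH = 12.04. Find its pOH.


pOH = 14 - pH
pOH = 14 - 12.04
pOH = 1.96

1.96


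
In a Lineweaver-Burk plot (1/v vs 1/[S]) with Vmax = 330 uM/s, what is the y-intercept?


y-intercept = 1/Vmax
= 1/330
= 0.003 s/uM

0.003 s/uM


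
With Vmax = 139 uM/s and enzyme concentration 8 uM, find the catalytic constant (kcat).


kcat = Vmax / [E]t
kcat = 139 / 8
kcat = 17.375 s^-1

17.375 s^-1


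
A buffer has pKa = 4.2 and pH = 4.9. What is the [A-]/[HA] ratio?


[A-]/[HA] = 10^(pH - pKa)
= 10^(4.9 - 4.2)
= 5.0119

5.0119


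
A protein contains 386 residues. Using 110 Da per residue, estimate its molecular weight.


MW = n_residues * 110 Da
MW = 386 * 110
MW = 42460 Da

42460 Da


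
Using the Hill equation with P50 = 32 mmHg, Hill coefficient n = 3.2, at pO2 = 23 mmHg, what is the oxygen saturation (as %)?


Y = pO2^n / (P50^n + pO2^n)
Y = 23^3.2 / (32^3.2 + 23^3.2)
Y = 25.79%

25.79%


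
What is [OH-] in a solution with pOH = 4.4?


[OH-] = 10^(-pOH)
[OH-] = 10^(-4.4)
[OH-] = 3.981e-05 M

3.981e-05 M


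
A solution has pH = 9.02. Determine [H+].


[H+] = 10^(-pH)
[H+] = 10^(-9.02)
[H+] = 9.550e-10 M

9.550e-10 M


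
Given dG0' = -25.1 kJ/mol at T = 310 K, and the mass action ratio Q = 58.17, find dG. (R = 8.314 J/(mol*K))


dG = dG0' + RT * ln(Q) / 1000
dG = -25.1 + 8.314 * 310 * ln(58.17) / 1000
dG = -14.6273 kJ/mol

-14.6273 kJ/mol


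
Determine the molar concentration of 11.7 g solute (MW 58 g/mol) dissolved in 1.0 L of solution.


C = (mass / MW) / volume
C = (11.7 / 58) / 1.0
C = 0.2017 M

0.2017 M


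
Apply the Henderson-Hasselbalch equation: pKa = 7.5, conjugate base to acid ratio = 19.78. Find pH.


pH = pKa + log10([A-]/[HA])
pH = 7.5 + log10(19.78)
pH = 8.7962

8.7962


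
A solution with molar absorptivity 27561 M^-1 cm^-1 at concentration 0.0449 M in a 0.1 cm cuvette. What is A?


A = epsilon * c * l
A = 27561 * 0.0449 * 0.1
A = 123.7489

123.7489


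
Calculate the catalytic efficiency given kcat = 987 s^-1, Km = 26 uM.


Catalytic efficiency = kcat / Km
= 987 / 26
= 37.9615 uM^-1*s^-1

37.9615 uM^-1*s^-1


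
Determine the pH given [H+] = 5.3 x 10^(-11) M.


pH = -log10([H+])
pH = -log10(5.3 x 10^(-11))
pH = 10.2757

10.2757


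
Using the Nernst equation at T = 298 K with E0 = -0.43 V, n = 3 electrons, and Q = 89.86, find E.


E = E0 - (RT/nF) * ln(Q)
E = -0.43 - (8.314 * 298 / (3 * 96485)) * ln(89.86)
E = -0.4685 V

-0.4685 V


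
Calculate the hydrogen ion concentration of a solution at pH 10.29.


[H+] = 10^(-pH)
[H+] = 10^(-10.29)
[H+] = 5.129e-11 M

5.129e-11 M


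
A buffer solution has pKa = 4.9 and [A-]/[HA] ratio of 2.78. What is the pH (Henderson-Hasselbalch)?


pH = pKa + log10([A-]/[HA])
pH = 4.9 + log10(2.78)
pH = 5.344

5.344


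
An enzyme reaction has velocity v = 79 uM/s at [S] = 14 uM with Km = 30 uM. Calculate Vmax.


Vmax = v * (Km + [S]) / [S]
Vmax = 79 * (30 + 14) / 14
Vmax = 248.2857 uM/s

248.2857 uM/s


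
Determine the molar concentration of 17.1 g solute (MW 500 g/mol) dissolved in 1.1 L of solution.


C = (mass / MW) / volume
C = (17.1 / 500) / 1.1
C = 0.0311 M

0.0311 M


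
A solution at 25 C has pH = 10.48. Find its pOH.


pOH = 14 - pH
pOH = 14 - 10.48
pOH = 3.52

3.52


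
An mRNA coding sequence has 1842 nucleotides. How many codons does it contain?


codons = nucleotides / 3
codons = 1842 / 3 = 614

614


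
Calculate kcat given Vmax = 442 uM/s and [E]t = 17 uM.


kcat = Vmax / [E]t
kcat = 442 / 17
kcat = 26.0 s^-1

26.0 s^-1


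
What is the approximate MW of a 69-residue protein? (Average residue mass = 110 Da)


MW = n_residues * 110 Da
MW = 69 * 110
MW = 7590 Da

7590 Da


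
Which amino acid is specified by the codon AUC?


Standard genetic code lookup.
Codon AUC -> Ile

Ile


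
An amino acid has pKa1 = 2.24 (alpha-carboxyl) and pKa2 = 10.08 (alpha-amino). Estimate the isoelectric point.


pI = (pKa1 + pKa2) / 2
pI = (2.24 + 10.08) / 2
pI = 6.16

6.16


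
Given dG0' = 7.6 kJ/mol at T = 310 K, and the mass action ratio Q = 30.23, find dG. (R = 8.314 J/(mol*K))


dG = dG0' + RT * ln(Q) / 1000
dG = 7.6 + 8.314 * 310 * ln(30.23) / 1000
dG = 16.3857 kJ/mol

16.3857 kJ/mol


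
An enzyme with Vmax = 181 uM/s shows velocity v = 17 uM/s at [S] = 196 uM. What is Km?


Km = [S] * (Vmax - v) / v
Km = 196 * (181 - 17) / 17
Km = 1890.8235 uM

1890.8235 uM


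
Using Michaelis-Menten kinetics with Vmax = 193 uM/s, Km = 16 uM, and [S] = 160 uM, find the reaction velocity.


v = Vmax * [S] / (Km + [S])
v = 193 * 160 / (16 + 160)
v = 175.4545 uM/s

175.4545 uM/s


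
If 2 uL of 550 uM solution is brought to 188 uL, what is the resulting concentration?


C2 = C1 * V1 / V2
C2 = 550 * 2 / 188
C2 = 5.8511 uM

5.8511 uM


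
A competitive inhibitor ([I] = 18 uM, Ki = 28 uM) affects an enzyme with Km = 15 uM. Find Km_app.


Km_app = Km * (1 + [I]/Ki)
Km_app = 15 * (1 + 18/28)
Km_app = 24.6429 uM

24.6429 uM


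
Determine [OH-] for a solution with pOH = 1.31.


[OH-] = 10^(-pOH)
[OH-] = 10^(-1.31)
[OH-] = 0.049 M

0.049 M


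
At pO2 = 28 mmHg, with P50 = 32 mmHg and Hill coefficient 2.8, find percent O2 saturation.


Y = pO2^n / (P50^n + pO2^n)
Y = 28^2.8 / (32^2.8 + 28^2.8)
Y = 40.76%

40.76%


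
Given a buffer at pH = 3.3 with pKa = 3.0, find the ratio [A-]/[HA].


[A-]/[HA] = 10^(pH - pKa)
= 10^(3.3 - 3.0)
= 1.9953

1.9953


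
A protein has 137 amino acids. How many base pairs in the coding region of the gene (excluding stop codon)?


Each amino acid = 1 codon = 3 bp
bp = 137 * 3 = 411 bp

411 bp


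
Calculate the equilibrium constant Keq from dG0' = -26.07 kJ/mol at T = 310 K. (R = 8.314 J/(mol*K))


Keq = exp(-dG0 * 1000 / (R * T))
Keq = exp(-(-26.07) * 1000 / (8.314 * 310))
Keq = 24712.8811

24712.8811


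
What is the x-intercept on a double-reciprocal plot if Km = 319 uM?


x-intercept = -1/Km
= -1/319
= -0.0031 1/uM

-0.0031 1/uM


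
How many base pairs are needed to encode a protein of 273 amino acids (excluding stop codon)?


Each amino acid = 1 codon = 3 bp
bp = 273 * 3 = 819 bp

819 bp


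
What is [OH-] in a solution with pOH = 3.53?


[OH-] = 10^(-pOH)
[OH-] = 10^(-3.53)
[OH-] = 2.951e-04 M

2.951e-04 M


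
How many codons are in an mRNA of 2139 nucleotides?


codons = nucleotides / 3
codons = 2139 / 3 = 713

713


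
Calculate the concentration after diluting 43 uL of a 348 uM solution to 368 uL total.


C2 = C1 * V1 / V2
C2 = 348 * 43 / 368
C2 = 40.663 uM

40.663 uM


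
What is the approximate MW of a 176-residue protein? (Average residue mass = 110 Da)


MW = n_residues * 110 Da
MW = 176 * 110
MW = 19360 Da

19360 Da


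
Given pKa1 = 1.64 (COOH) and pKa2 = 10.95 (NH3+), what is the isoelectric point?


pI = (pKa1 + pKa2) / 2
pI = (1.64 + 10.95) / 2
pI = 6.295

6.295


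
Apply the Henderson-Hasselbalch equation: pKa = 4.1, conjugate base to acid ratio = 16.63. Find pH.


pH = pKa + log10([A-]/[HA])
pH = 4.1 + log10(16.63)
pH = 5.3209

5.3209


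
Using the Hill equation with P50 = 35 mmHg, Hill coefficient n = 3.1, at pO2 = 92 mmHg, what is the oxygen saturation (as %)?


Y = pO2^n / (P50^n + pO2^n)
Y = 92^3.1 / (35^3.1 + 92^3.1)
Y = 95.24%

95.24%


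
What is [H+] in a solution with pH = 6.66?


[H+] = 10^(-pH)
[H+] = 10^(-6.66)
[H+] = 2.188e-07 M

2.188e-07 M
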